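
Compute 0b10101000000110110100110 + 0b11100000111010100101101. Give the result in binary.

Add column by column in base 2, right to left:
  0+1 = 1
  1+0 = 1
  1+1 = 0 carry 1
  0+1+1 = 0 carry 1
  0+0+1 = 1
  1+1 = 0 carry 1
  0+0+1 = 1
  1+0 = 1
  1+1 = 0 carry 1
  0+0+1 = 1
  1+1 = 0 carry 1
  1+0+1 = 0 carry 1
  0+1+1 = 0 carry 1
  0+1+1 = 0 carry 1
  0+1+1 = 0 carry 1
  0+0+1 = 1
  0+0 = 0
  0+0 = 0
  1+0 = 1
  0+0 = 0
  1+1 = 0 carry 1
  0+1+1 = 0 carry 1
  1+1+1 = 1 carry 1
  final carry 1

0b110001001000001011010011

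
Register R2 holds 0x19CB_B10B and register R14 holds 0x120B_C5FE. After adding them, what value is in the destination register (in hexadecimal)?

Add column by column in base 16, right to left:
  B+E = 9 carry 1
  0+F+1 = 0 carry 1
  1+5+1 = 7
  B+C = 7 carry 1
  B+B+1 = 7 carry 1
  C+0+1 = D
  9+2 = B
  1+1 = 2

0x2BD77709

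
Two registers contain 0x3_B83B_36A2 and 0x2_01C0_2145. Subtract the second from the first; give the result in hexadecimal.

0x1B67B155D

Subtract column by column in base 16:
  2-5 → D (borrow)
  A-4-1 → 5
  6-1 → 5
  3-2 → 1
  B-0 → B
  3-C → 7 (borrow)
  8-1-1 → 6
  B-0 → B
  3-2 → 1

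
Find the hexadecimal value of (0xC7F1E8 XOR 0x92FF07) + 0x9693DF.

0xEBA2CE

First 0xC7F1E8 XOR 0x92FF07 = 0x550EEF.
Add column by column in base 16, right to left:
  F+F = E carry 1
  E+D+1 = C carry 1
  E+3+1 = 2 carry 1
  0+9+1 = A
  5+6 = B
  5+9 = E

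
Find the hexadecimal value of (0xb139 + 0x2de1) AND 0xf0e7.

0xd002

Add column by column in base 16, right to left:
  9+1 = a
  3+e = 1 carry 1
  1+d+1 = f
  b+2 = d
Sum = 0xdf1a; now AND with 0xf0e7:
  d&f=d, f&0=0, 1&e=0, a&7=2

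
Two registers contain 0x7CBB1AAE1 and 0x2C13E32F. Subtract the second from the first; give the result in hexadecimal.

0x79F9DC7B2

Subtract column by column in base 16:
  1-F → 2 (borrow)
  E-2-1 → B
  A-3 → 7
  A-E → C (borrow)
  1-3-1 → D (borrow)
  B-1-1 → 9
  B-C → F (borrow)
  C-2-1 → 9
  7-0 → 7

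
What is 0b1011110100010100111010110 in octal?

Group the bits in threes: 001 011 110 100 010 100 111 010 110 → 136424726.

0o136424726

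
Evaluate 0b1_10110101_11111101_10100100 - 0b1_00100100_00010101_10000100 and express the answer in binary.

0b100100011110100000100000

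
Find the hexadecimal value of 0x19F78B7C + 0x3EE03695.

0x58D7C211

Add column by column in base 16, right to left:
  C+5 = 1 carry 1
  7+9+1 = 1 carry 1
  B+6+1 = 2 carry 1
  8+3+1 = C
  7+0 = 7
  F+E = D carry 1
  9+E+1 = 8 carry 1
  1+3+1 = 5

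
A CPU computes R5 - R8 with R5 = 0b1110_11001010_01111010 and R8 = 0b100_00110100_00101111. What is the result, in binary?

0b10101001011001001011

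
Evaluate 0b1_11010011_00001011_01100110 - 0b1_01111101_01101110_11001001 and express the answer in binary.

0b10101011001110010011101

Subtract column by column in base 2:
  0-1 → 1 (borrow)
  1-0-1 → 0
  1-0 → 1
  0-1 → 1 (borrow)
  0-0-1 → 1 (borrow)
  1-0-1 → 0
  1-1 → 0
  0-1 → 1 (borrow)
  1-0-1 → 0
  1-1 → 0
  0-1 → 1 (borrow)
  1-1-1 → 1 (borrow)
  0-0-1 → 1 (borrow)
  0-1-1 → 0 (borrow)
  0-1-1 → 0 (borrow)
  0-0-1 → 1 (borrow)
  1-1-1 → 1 (borrow)
  1-0-1 → 0
  0-1 → 1 (borrow)
  0-1-1 → 0 (borrow)
  1-1-1 → 1 (borrow)
  0-1-1 → 0 (borrow)
  1-1-1 → 1 (borrow)
  1-0-1 → 0
  1-1 → 0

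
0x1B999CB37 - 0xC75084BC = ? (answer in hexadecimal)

Subtract column by column in base 16:
  7-C → B (borrow)
  3-B-1 → 7 (borrow)
  B-4-1 → 6
  C-8 → 4
  9-0 → 9
  9-5 → 4
  9-7 → 2
  B-C → F (borrow)
  1-0-1 → 0

0xF249467B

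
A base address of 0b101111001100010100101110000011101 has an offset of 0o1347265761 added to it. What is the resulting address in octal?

0b101111001100010100101110000011101 = 0o57142456035 in octal.
Add column by column in base 8, right to left:
  5+1 = 6
  3+6 = 1 carry 1
  0+7+1 = 0 carry 1
  6+5+1 = 4 carry 1
  5+6+1 = 4 carry 1
  4+2+1 = 7
  2+7 = 1 carry 1
  4+4+1 = 1 carry 1
  1+3+1 = 5
  7+1 = 0 carry 1
  5+0+1 = 6

0o60511744016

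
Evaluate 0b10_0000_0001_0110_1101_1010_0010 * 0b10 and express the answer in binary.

0b100000000101101101101000100

Multiply each base-2 digit by 2, carrying:
  0×2 = 0 → write 0
  1×2 = 2 → write 0 carry 1
  0×2+1 = 1 → write 1
  0×2 = 0 → write 0
  0×2 = 0 → write 0
  1×2 = 2 → write 0 carry 1
  0×2+1 = 1 → write 1
  1×2 = 2 → write 0 carry 1
  1×2+1 = 3 → write 1 carry 1
  0×2+1 = 1 → write 1
  1×2 = 2 → write 0 carry 1
  1×2+1 = 3 → write 1 carry 1
  0×2+1 = 1 → write 1
  1×2 = 2 → write 0 carry 1
  1×2+1 = 3 → write 1 carry 1
  0×2+1 = 1 → write 1
  1×2 = 2 → write 0 carry 1
  0×2+1 = 1 → write 1
  0×2 = 0 → write 0
  0×2 = 0 → write 0
  0×2 = 0 → write 0
  0×2 = 0 → write 0
  0×2 = 0 → write 0
  0×2 = 0 → write 0
  0×2 = 0 → write 0
  1×2 = 2 → write 0 carry 1
  remaining carry: 1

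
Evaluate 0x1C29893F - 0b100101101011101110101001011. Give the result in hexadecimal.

0x1773ABF4

0b100101101011101110101001011 = 0x4B5DD4B in hexadecimal.
Subtract column by column in base 16:
  F-B → 4
  3-4 → F (borrow)
  9-D-1 → B (borrow)
  8-D-1 → A (borrow)
  9-5-1 → 3
  2-B → 7 (borrow)
  C-4-1 → 7
  1-0 → 1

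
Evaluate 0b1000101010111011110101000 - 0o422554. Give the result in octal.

0o104651074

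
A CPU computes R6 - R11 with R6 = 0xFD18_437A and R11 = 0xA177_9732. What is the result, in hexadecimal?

Subtract column by column in base 16:
  A-2 → 8
  7-3 → 4
  3-7 → C (borrow)
  4-9-1 → A (borrow)
  8-7-1 → 0
  1-7 → A (borrow)
  D-1-1 → B
  F-A → 5

0x5BA0AC48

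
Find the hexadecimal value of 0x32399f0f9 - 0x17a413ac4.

Subtract column by column in base 16:
  9-4 → 5
  f-c → 3
  0-a → 6 (borrow)
  f-3-1 → b
  9-1 → 8
  9-4 → 5
  3-a → 9 (borrow)
  2-7-1 → a (borrow)
  3-1-1 → 1

0x1a958b635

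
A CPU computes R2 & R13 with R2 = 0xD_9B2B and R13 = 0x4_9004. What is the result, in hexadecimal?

0x49000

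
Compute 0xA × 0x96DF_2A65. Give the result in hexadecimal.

0x5E4B7A7F2

Multiply each base-16 digit by 10, carrying:
  5×10 = 50 → write 2 carry 3
  6×10+3 = 63 → write F carry 3
  A×10+3 = 103 → write 7 carry 6
  2×10+6 = 26 → write A carry 1
  F×10+1 = 151 → write 7 carry 9
  D×10+9 = 139 → write B carry 8
  6×10+8 = 68 → write 4 carry 4
  9×10+4 = 94 → write E carry 5
  remaining carry: 5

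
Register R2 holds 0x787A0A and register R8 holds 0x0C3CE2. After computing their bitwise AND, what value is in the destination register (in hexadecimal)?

AND each hex digit independently (no carries):
  7&0=0, 8&C=8, 7&3=3, A&C=8, 0&E=0, A&2=2

0x083802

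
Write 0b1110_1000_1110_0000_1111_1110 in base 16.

0xE8E0FE

Group the bits into nibbles: 1110 1000 1110 0000 1111 1110 → E8E0FE.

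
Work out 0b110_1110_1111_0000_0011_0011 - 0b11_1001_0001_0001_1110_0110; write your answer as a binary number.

Subtract column by column in base 2:
  1-0 → 1
  1-1 → 0
  0-1 → 1 (borrow)
  0-0-1 → 1 (borrow)
  1-0-1 → 0
  1-1 → 0
  0-1 → 1 (borrow)
  0-1-1 → 0 (borrow)
  0-1-1 → 0 (borrow)
  0-0-1 → 1 (borrow)
  0-0-1 → 1 (borrow)
  0-0-1 → 1 (borrow)
  1-1-1 → 1 (borrow)
  1-0-1 → 0
  1-0 → 1
  1-0 → 1
  0-1 → 1 (borrow)
  1-0-1 → 0
  1-0 → 1
  1-1 → 0
  0-1 → 1 (borrow)
  1-1-1 → 1 (borrow)
  1-0-1 → 0

0b1101011101111001001101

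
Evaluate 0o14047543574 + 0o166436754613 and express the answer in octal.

0o202506520407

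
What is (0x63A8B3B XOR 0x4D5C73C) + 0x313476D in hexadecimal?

First 0x63A8B3B XOR 0x4D5C73C = 0x2EF4C07.
Add column by column in base 16, right to left:
  7+D = 4 carry 1
  0+6+1 = 7
  C+7 = 3 carry 1
  4+4+1 = 9
  F+3 = 2 carry 1
  E+1+1 = 0 carry 1
  2+3+1 = 6

0x6029374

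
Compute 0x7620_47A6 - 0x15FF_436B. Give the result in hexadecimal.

Subtract column by column in base 16:
  6-B → B (borrow)
  A-6-1 → 3
  7-3 → 4
  4-4 → 0
  0-F → 1 (borrow)
  2-F-1 → 2 (borrow)
  6-5-1 → 0
  7-1 → 6

0x6021043B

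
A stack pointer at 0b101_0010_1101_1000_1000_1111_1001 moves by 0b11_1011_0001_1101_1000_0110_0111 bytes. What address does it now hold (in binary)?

0b1000110111110110000101100000

Add column by column in base 2, right to left:
  1+1 = 0 carry 1
  0+1+1 = 0 carry 1
  0+1+1 = 0 carry 1
  1+0+1 = 0 carry 1
  1+0+1 = 0 carry 1
  1+1+1 = 1 carry 1
  1+1+1 = 1 carry 1
  1+0+1 = 0 carry 1
  0+0+1 = 1
  0+0 = 0
  0+0 = 0
  1+1 = 0 carry 1
  0+1+1 = 0 carry 1
  0+0+1 = 1
  0+1 = 1
  1+1 = 0 carry 1
  1+1+1 = 1 carry 1
  0+0+1 = 1
  1+0 = 1
  1+0 = 1
  0+1 = 1
  1+1 = 0 carry 1
  0+0+1 = 1
  0+1 = 1
  1+1 = 0 carry 1
  0+1+1 = 0 carry 1
  1+0+1 = 0 carry 1
  final carry 1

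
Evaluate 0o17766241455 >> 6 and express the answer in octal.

Shifting right by 6 bits = 2 oct digits: drop the last 2.

0o177662414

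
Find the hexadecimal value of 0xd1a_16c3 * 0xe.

Multiply each base-16 digit by 14, carrying:
  3×14 = 42 → write a carry 2
  c×14+2 = 170 → write a carry 10
  6×14+10 = 94 → write e carry 5
  1×14+5 = 19 → write 3 carry 1
  a×14+1 = 141 → write d carry 8
  1×14+8 = 22 → write 6 carry 1
  d×14+1 = 183 → write 7 carry 11
  remaining carry: b

0xb76d3eaa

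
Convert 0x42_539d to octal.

Expand each hex digit to 4 bits: 4=0100 2=0010 5=0101 3=0011 9=1001 d=1101.
Group the bits in threes: 010 000 100 101 001 110 011 101 → 20451635.

0o20451635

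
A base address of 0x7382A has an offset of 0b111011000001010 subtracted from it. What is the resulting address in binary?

0b1101100001000100000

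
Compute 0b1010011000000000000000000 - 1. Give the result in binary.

The trailing 18 digits are 0, so subtracting 1 borrows through: they become 1 and the next digit up decrements.

0b1010010111111111111111111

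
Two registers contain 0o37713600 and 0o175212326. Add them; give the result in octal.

0o235126126

Add column by column in base 8, right to left:
  0+6 = 6
  0+2 = 2
  6+3 = 1 carry 1
  3+2+1 = 6
  1+1 = 2
  7+2 = 1 carry 1
  7+5+1 = 5 carry 1
  3+7+1 = 3 carry 1
  0+1+1 = 2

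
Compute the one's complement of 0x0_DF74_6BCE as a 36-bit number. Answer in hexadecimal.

0xF208B9431

Each hex digit d becomes F−d:
  0→F, D→2, F→0, 7→8, 4→B, 6→9, B→4, C→3, E→1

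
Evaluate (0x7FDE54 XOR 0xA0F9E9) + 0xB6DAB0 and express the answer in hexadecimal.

0x196026D

First 0x7FDE54 XOR 0xA0F9E9 = 0xDF27BD.
Add column by column in base 16, right to left:
  D+0 = D
  B+B = 6 carry 1
  7+A+1 = 2 carry 1
  2+D+1 = 0 carry 1
  F+6+1 = 6 carry 1
  D+B+1 = 9 carry 1
  final carry 1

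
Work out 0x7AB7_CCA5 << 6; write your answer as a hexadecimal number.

0x1EADF32940

6 bits is not a whole number of base-16 digits; in binary: 1111010101101111100110010100101 << 6 = 1111010101101111100110010100101000000.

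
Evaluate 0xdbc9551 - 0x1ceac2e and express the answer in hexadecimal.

0xbede923

Subtract column by column in base 16:
  1-e → 3 (borrow)
  5-2-1 → 2
  5-c → 9 (borrow)
  9-a-1 → e (borrow)
  c-e-1 → d (borrow)
  b-c-1 → e (borrow)
  d-1-1 → b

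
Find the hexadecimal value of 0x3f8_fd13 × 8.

0x1fc7e898

Multiply each base-16 digit by 8, carrying:
  3×8 = 24 → write 8 carry 1
  1×8+1 = 9 → write 9
  d×8 = 104 → write 8 carry 6
  f×8+6 = 126 → write e carry 7
  8×8+7 = 71 → write 7 carry 4
  f×8+4 = 124 → write c carry 7
  3×8+7 = 31 → write f carry 1
  remaining carry: 1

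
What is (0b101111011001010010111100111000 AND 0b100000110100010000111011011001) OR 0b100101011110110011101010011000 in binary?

0b101111011001010010111100111000 AND 0b100000110100010000111011011001 = 0b100000010000010000111000011000.
Then OR with 0b100101011110110011101010011000.

0b100101011110110011111010011000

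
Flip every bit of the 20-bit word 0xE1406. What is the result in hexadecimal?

Each hex digit d becomes F−d:
  E→1, 1→E, 4→B, 0→F, 6→9

0x1EBF9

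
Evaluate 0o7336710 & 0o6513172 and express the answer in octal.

0o6112110

AND each oct digit independently (no carries):
  7&6=6, 3&5=1, 3&1=1, 6&3=2, 7&1=1, 1&7=1, 0&2=0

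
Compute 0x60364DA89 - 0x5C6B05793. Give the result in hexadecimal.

0x3CB482F6

Subtract column by column in base 16:
  9-3 → 6
  8-9 → F (borrow)
  A-7-1 → 2
  D-5 → 8
  4-0 → 4
  6-B → B (borrow)
  3-6-1 → C (borrow)
  0-C-1 → 3 (borrow)
  6-5-1 → 0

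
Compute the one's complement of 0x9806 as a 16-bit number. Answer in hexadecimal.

0x67F9

Each hex digit d becomes F−d:
  9→6, 8→7, 0→F, 6→9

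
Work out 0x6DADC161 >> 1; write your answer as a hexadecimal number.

0x36D6E0B0

1 bits is not a whole number of base-16 digits; in binary: 1101101101011011100000101100001 >> 1 = 110110110101101110000010110000.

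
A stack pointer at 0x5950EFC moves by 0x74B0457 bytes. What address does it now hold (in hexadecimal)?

0xCE01353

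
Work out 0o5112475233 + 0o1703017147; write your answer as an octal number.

0o7015514402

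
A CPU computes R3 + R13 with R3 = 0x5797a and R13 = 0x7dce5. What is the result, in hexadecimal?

Add column by column in base 16, right to left:
  a+5 = f
  7+e = 5 carry 1
  9+c+1 = 6 carry 1
  7+d+1 = 5 carry 1
  5+7+1 = d

0xd565f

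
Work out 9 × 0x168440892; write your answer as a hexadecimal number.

Multiply each base-16 digit by 9, carrying:
  2×9 = 18 → write 2 carry 1
  9×9+1 = 82 → write 2 carry 5
  8×9+5 = 77 → write d carry 4
  0×9+4 = 4 → write 4
  4×9 = 36 → write 4 carry 2
  4×9+2 = 38 → write 6 carry 2
  8×9+2 = 74 → write a carry 4
  6×9+4 = 58 → write a carry 3
  1×9+3 = 12 → write c

0xcaa644d22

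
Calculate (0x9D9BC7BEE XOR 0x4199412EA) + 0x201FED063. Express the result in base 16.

0xFC2273967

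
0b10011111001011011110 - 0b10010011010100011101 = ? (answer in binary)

0b1011110111000001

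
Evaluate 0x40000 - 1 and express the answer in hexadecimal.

The trailing 4 digits are 0, so subtracting 1 borrows through: they become F and the next digit up decrements.

0x3FFFF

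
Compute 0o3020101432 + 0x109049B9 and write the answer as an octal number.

0o5064146323

0x109049B9 = 0o2044044671 in octal.
Add column by column in base 8, right to left:
  2+1 = 3
  3+7 = 2 carry 1
  4+6+1 = 3 carry 1
  1+4+1 = 6
  0+4 = 4
  1+0 = 1
  0+4 = 4
  2+4 = 6
  0+0 = 0
  3+2 = 5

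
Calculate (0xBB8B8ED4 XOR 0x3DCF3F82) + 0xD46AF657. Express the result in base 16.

0x15AAFA7AD

First 0xBB8B8ED4 XOR 0x3DCF3F82 = 0x8644B156.
Add column by column in base 16, right to left:
  6+7 = D
  5+5 = A
  1+6 = 7
  B+F = A carry 1
  4+A+1 = F
  4+6 = A
  6+4 = A
  8+D = 5 carry 1
  final carry 1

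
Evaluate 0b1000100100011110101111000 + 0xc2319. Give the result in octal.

0b1000100100011110101111000 = 0o104436570 in octal.
0xc2319 = 0o3021431 in octal.
Add column by column in base 8, right to left:
  0+1 = 1
  7+3 = 2 carry 1
  5+4+1 = 2 carry 1
  6+1+1 = 0 carry 1
  3+2+1 = 6
  4+0 = 4
  4+3 = 7
  0+0 = 0
  1+0 = 1

0o107460221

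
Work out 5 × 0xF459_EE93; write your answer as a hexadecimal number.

Multiply each base-16 digit by 5, carrying:
  3×5 = 15 → write F
  9×5 = 45 → write D carry 2
  E×5+2 = 72 → write 8 carry 4
  E×5+4 = 74 → write A carry 4
  9×5+4 = 49 → write 1 carry 3
  5×5+3 = 28 → write C carry 1
  4×5+1 = 21 → write 5 carry 1
  F×5+1 = 76 → write C carry 4
  remaining carry: 4

0x4C5C1A8DF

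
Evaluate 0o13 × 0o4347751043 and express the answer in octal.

Multiply each base-8 digit by 11, carrying:
  3×11 = 33 → write 1 carry 4
  4×11+4 = 48 → write 0 carry 6
  0×11+6 = 6 → write 6
  1×11 = 11 → write 3 carry 1
  5×11+1 = 56 → write 0 carry 7
  7×11+7 = 84 → write 4 carry 10
  7×11+10 = 87 → write 7 carry 10
  4×11+10 = 54 → write 6 carry 6
  3×11+6 = 39 → write 7 carry 4
  4×11+4 = 48 → write 0 carry 6
  remaining carry: 6

0o60767403601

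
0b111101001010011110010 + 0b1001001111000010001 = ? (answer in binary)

0b1000110011001100000011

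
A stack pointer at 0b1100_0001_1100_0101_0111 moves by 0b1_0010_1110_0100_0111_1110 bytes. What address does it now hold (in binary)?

Add column by column in base 2, right to left:
  1+0 = 1
  1+1 = 0 carry 1
  1+1+1 = 1 carry 1
  0+1+1 = 0 carry 1
  1+1+1 = 1 carry 1
  0+1+1 = 0 carry 1
  1+1+1 = 1 carry 1
  0+0+1 = 1
  0+0 = 0
  0+0 = 0
  1+1 = 0 carry 1
  1+0+1 = 0 carry 1
  1+0+1 = 0 carry 1
  0+1+1 = 0 carry 1
  0+1+1 = 0 carry 1
  0+1+1 = 0 carry 1
  0+0+1 = 1
  0+1 = 1
  1+0 = 1
  1+0 = 1
  0+1 = 1

0b111110000000011010101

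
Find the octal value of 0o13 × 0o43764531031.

0o613603323423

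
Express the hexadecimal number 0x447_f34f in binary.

Expand each hex digit to 4 bits: 4=0100 4=0100 7=0111 f=1111 3=0011 4=0100 f=1111.

0b100010001111111001101001111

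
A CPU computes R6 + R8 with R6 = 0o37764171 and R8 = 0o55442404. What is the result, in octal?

0o115426575

Add column by column in base 8, right to left:
  1+4 = 5
  7+0 = 7
  1+4 = 5
  4+2 = 6
  6+4 = 2 carry 1
  7+4+1 = 4 carry 1
  7+5+1 = 5 carry 1
  3+5+1 = 1 carry 1
  final carry 1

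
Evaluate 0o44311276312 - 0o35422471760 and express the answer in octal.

0o6666604332

Subtract column by column in base 8:
  2-0 → 2
  1-6 → 3 (borrow)
  3-7-1 → 3 (borrow)
  6-1-1 → 4
  7-7 → 0
  2-4 → 6 (borrow)
  1-2-1 → 6 (borrow)
  1-2-1 → 6 (borrow)
  3-4-1 → 6 (borrow)
  4-5-1 → 6 (borrow)
  4-3-1 → 0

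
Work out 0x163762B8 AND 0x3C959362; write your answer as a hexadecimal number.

0x14150220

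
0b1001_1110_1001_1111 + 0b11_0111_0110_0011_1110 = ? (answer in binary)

0b1000001010011011101

Add column by column in base 2, right to left:
  1+0 = 1
  1+1 = 0 carry 1
  1+1+1 = 1 carry 1
  1+1+1 = 1 carry 1
  1+1+1 = 1 carry 1
  0+1+1 = 0 carry 1
  0+0+1 = 1
  1+0 = 1
  0+0 = 0
  1+1 = 0 carry 1
  1+1+1 = 1 carry 1
  1+0+1 = 0 carry 1
  1+1+1 = 1 carry 1
  0+1+1 = 0 carry 1
  0+1+1 = 0 carry 1
  1+0+1 = 0 carry 1
  0+1+1 = 0 carry 1
  0+1+1 = 0 carry 1
  final carry 1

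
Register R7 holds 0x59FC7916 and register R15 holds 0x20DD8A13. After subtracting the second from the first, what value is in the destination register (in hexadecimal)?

0x391EEF03

Subtract column by column in base 16:
  6-3 → 3
  1-1 → 0
  9-A → F (borrow)
  7-8-1 → E (borrow)
  C-D-1 → E (borrow)
  F-D-1 → 1
  9-0 → 9
  5-2 → 3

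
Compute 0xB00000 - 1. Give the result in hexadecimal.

0xAFFFFF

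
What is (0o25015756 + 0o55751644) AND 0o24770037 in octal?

0o760022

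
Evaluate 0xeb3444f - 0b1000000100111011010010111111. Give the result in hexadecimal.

0b1000000100111011010010111111 = 0x813b4bf in hexadecimal.
Subtract column by column in base 16:
  f-f → 0
  4-b → 9 (borrow)
  4-4-1 → f (borrow)
  4-b-1 → 8 (borrow)
  3-3-1 → f (borrow)
  b-1-1 → 9
  e-8 → 6

0x69f8f90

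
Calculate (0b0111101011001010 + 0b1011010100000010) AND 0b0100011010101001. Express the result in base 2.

0b11010001000

Add column by column in base 2, right to left:
  0+0 = 0
  1+1 = 0 carry 1
  0+0+1 = 1
  1+0 = 1
  0+0 = 0
  0+0 = 0
  1+0 = 1
  1+0 = 1
  0+1 = 1
  1+0 = 1
  0+1 = 1
  1+0 = 1
  1+1 = 0 carry 1
  1+1+1 = 1 carry 1
  1+0+1 = 0 carry 1
  0+1+1 = 0 carry 1
  final carry 1
Sum = 0b10010111111001100; now AND with 0b0100011010101001:
  10010111111001100
& 00100011010101001
= 00000011010001000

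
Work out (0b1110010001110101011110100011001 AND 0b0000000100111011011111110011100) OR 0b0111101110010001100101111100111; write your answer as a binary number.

0b111101110110001111111111111111

0b1110010001110101011110100011001 AND 0b0000000100111011011111110011100 = 0b0000000000110001011110100011000.
Then OR with 0b0111101110010001100101111100111.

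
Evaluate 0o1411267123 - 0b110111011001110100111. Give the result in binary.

0o1411267123 = 0b1100001001010110111001010011 in binary.
Subtract column by column in base 2:
  1-1 → 0
  1-1 → 0
  0-1 → 1 (borrow)
  0-0-1 → 1 (borrow)
  1-0-1 → 0
  0-1 → 1 (borrow)
  1-0-1 → 0
  0-1 → 1 (borrow)
  0-1-1 → 0 (borrow)
  1-1-1 → 1 (borrow)
  1-0-1 → 0
  1-0 → 1
  0-1 → 1 (borrow)
  1-1-1 → 1 (borrow)
  1-0-1 → 0
  0-1 → 1 (borrow)
  1-1-1 → 1 (borrow)
  0-1-1 → 0 (borrow)
  1-0-1 → 0
  0-1 → 1 (borrow)
  0-1-1 → 0 (borrow)
  1-0-1 → 0
  0-0 → 0
  0-0 → 0
  0-0 → 0
  0-0 → 0
  1-0 → 1
  1-0 → 1

0b1100000010011011101010101100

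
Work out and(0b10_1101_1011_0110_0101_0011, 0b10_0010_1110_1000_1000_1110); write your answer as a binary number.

AND bit by bit (1 only where both bits are 1):
  1011011011011001010011
& 1000101110100010001110
= 1000001010000000000010

0b1000001010000000000010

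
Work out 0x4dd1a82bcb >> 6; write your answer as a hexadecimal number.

6 bits is not a whole number of base-16 digits; in binary: 100110111010001101010000010101111001011 >> 6 = 100110111010001101010000010101111.

0x13746a0af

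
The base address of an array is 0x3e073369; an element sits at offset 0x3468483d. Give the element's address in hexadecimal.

0x726f7ba6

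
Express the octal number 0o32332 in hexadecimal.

0x34DA

Each octal digit is 3 bits: 3=011 2=010 3=011 3=011 2=010.
Group the bits into nibbles: 0011 0100 1101 1010 → 34DA.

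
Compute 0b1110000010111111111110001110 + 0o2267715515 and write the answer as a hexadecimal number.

0x20EB9ADB

0b1110000010111111111110001110 = 0xE0BFF8E in hexadecimal.
0o2267715515 = 0x12DF9B4D in hexadecimal.
Add column by column in base 16, right to left:
  E+D = B carry 1
  8+4+1 = D
  F+B = A carry 1
  F+9+1 = 9 carry 1
  B+F+1 = B carry 1
  0+D+1 = E
  E+2 = 0 carry 1
  0+1+1 = 2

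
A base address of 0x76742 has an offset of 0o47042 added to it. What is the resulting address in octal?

0x76742 = 0o1663502 in octal.
Add column by column in base 8, right to left:
  2+2 = 4
  0+4 = 4
  5+0 = 5
  3+7 = 2 carry 1
  6+4+1 = 3 carry 1
  6+0+1 = 7
  1+0 = 1

0o1732544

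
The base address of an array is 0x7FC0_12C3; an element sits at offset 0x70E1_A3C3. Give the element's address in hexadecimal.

Add column by column in base 16, right to left:
  3+3 = 6
  C+C = 8 carry 1
  2+3+1 = 6
  1+A = B
  0+1 = 1
  C+E = A carry 1
  F+0+1 = 0 carry 1
  7+7+1 = F

0xF0A1B686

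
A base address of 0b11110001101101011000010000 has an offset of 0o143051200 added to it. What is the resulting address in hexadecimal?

0x5532890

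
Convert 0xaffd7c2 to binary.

0b1010111111111101011111000010

Expand each hex digit to 4 bits: a=1010 f=1111 f=1111 d=1101 7=0111 c=1100 2=0010.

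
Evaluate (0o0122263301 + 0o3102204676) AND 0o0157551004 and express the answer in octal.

0o4450004

Add column by column in base 8, right to left:
  1+6 = 7
  0+7 = 7
  3+6 = 1 carry 1
  3+4+1 = 0 carry 1
  6+0+1 = 7
  2+2 = 4
  2+2 = 4
  2+0 = 2
  1+1 = 2
  0+3 = 3
Sum = 0o3224470177; now AND with 0o0157551004:
  3&0=0, 2&1=0, 2&5=0, 4&7=4, 4&5=4, 7&5=5, 0&1=0, 1&0=0, 7&0=0, 7&4=4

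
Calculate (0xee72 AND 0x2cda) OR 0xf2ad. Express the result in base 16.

0xfeff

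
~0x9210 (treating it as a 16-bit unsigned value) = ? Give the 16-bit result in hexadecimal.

Each hex digit d becomes F−d:
  9→6, 2→D, 1→E, 0→F

0x6DEF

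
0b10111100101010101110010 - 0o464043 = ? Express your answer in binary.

0o464043 = 0b100110100000100011 in binary.
Subtract column by column in base 2:
  0-1 → 1 (borrow)
  1-1-1 → 1 (borrow)
  0-0-1 → 1 (borrow)
  0-0-1 → 1 (borrow)
  1-0-1 → 0
  1-1 → 0
  1-0 → 1
  0-0 → 0
  1-0 → 1
  0-0 → 0
  1-0 → 1
  0-1 → 1 (borrow)
  1-0-1 → 0
  0-1 → 1 (borrow)
  1-1-1 → 1 (borrow)
  0-0-1 → 1 (borrow)
  0-0-1 → 1 (borrow)
  1-1-1 → 1 (borrow)
  1-0-1 → 0
  1-0 → 1
  1-0 → 1
  0-0 → 0
  1-0 → 1

0b10110111110110101001111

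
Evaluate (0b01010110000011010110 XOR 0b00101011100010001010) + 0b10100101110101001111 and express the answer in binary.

0b100100011010110101011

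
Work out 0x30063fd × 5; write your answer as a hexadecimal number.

0xf01f3f1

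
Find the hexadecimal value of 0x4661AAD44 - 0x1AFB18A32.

Subtract column by column in base 16:
  4-2 → 2
  4-3 → 1
  D-A → 3
  A-8 → 2
  A-1 → 9
  1-B → 6 (borrow)
  6-F-1 → 6 (borrow)
  6-A-1 → B (borrow)
  4-1-1 → 2

0x2B6692312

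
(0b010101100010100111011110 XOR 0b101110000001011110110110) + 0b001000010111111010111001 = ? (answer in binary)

0b1000011111011110100100001

First 0b010101100010100111011110 XOR 0b101110000001011110110110 = 0b111011100011111001101000.
Add column by column in base 2, right to left:
  0+1 = 1
  0+0 = 0
  0+0 = 0
  1+1 = 0 carry 1
  0+1+1 = 0 carry 1
  1+1+1 = 1 carry 1
  1+0+1 = 0 carry 1
  0+1+1 = 0 carry 1
  0+0+1 = 1
  1+1 = 0 carry 1
  1+1+1 = 1 carry 1
  1+1+1 = 1 carry 1
  1+1+1 = 1 carry 1
  1+1+1 = 1 carry 1
  0+1+1 = 0 carry 1
  0+0+1 = 1
  0+1 = 1
  1+0 = 1
  1+0 = 1
  1+0 = 1
  0+0 = 0
  1+1 = 0 carry 1
  1+0+1 = 0 carry 1
  1+0+1 = 0 carry 1
  final carry 1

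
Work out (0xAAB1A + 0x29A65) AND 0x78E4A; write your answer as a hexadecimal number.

Add column by column in base 16, right to left:
  A+5 = F
  1+6 = 7
  B+A = 5 carry 1
  A+9+1 = 4 carry 1
  A+2+1 = D
Sum = 0xD457F; now AND with 0x78E4A:
  D&7=5, 4&8=0, 5&E=4, 7&4=4, F&A=A

0x5044A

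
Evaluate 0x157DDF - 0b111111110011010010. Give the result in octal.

0o4300415

0x157DDF = 0o5276737 in octal.
0b111111110011010010 = 0o776322 in octal.
Subtract column by column in base 8:
  7-2 → 5
  3-2 → 1
  7-3 → 4
  6-6 → 0
  7-7 → 0
  2-7 → 3 (borrow)
  5-0-1 → 4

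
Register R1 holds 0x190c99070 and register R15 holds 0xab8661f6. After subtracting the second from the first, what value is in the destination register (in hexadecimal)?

0xe5432e7a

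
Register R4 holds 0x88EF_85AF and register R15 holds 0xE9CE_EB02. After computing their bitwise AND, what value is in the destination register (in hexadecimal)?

AND each hex digit independently (no carries):
  8&E=8, 8&9=8, E&C=C, F&E=E, 8&E=8, 5&B=1, A&0=0, F&2=2

0x88CE8102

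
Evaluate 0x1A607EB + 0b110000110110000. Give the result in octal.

0o151464633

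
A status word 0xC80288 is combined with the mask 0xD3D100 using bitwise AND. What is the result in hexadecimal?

0xC00000

AND each hex digit independently (no carries):
  C&D=C, 8&3=0, 0&D=0, 2&1=0, 8&0=0, 8&0=0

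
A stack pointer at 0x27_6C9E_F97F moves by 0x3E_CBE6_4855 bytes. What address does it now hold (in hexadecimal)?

0x66388541D4

Add column by column in base 16, right to left:
  F+5 = 4 carry 1
  7+5+1 = D
  9+8 = 1 carry 1
  F+4+1 = 4 carry 1
  E+6+1 = 5 carry 1
  9+E+1 = 8 carry 1
  C+B+1 = 8 carry 1
  6+C+1 = 3 carry 1
  7+E+1 = 6 carry 1
  2+3+1 = 6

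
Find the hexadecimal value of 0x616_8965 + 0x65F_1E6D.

0xC75A7D2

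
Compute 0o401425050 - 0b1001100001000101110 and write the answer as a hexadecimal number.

0o401425050 = 0x4062a28 in hexadecimal.
0b1001100001000101110 = 0x4c22e in hexadecimal.
Subtract column by column in base 16:
  8-e → a (borrow)
  2-2-1 → f (borrow)
  a-2-1 → 7
  2-c → 6 (borrow)
  6-4-1 → 1
  0-0 → 0
  4-0 → 4

0x40167fa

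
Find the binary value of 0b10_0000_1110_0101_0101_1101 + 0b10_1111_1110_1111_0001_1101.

Add column by column in base 2, right to left:
  1+1 = 0 carry 1
  0+0+1 = 1
  1+1 = 0 carry 1
  1+1+1 = 1 carry 1
  1+1+1 = 1 carry 1
  0+0+1 = 1
  1+0 = 1
  0+0 = 0
  1+1 = 0 carry 1
  0+1+1 = 0 carry 1
  1+1+1 = 1 carry 1
  0+1+1 = 0 carry 1
  0+0+1 = 1
  1+1 = 0 carry 1
  1+1+1 = 1 carry 1
  1+1+1 = 1 carry 1
  0+1+1 = 0 carry 1
  0+1+1 = 0 carry 1
  0+1+1 = 0 carry 1
  0+1+1 = 0 carry 1
  0+0+1 = 1
  1+1 = 0 carry 1
  final carry 1

0b10100001101010001111010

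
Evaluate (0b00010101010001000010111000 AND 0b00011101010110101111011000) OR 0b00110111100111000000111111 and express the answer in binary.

0b110111110111000010111111

0b00010101010001000010111000 AND 0b00011101010110101111011000 = 0b00010101010000000010011000.
Then OR with 0b00110111100111000000111111.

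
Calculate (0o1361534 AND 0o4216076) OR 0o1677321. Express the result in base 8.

0o1677335

0o1361534 AND 0o4216076 = 0o0200034.
Then OR with 0o1677321.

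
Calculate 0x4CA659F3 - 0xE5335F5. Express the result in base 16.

0x3E5323FE

Subtract column by column in base 16:
  3-5 → E (borrow)
  F-F-1 → F (borrow)
  9-5-1 → 3
  5-3 → 2
  6-3 → 3
  A-5 → 5
  C-E → E (borrow)
  4-0-1 → 3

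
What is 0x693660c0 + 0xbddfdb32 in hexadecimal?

0x127163bf2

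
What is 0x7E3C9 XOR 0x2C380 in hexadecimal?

XOR each hex digit independently (no carries):
  7^2=5, E^C=2, 3^3=0, C^8=4, 9^0=9

0x52049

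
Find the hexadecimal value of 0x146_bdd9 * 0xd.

0x1097a405

Multiply each base-16 digit by 13, carrying:
  9×13 = 117 → write 5 carry 7
  d×13+7 = 176 → write 0 carry 11
  d×13+11 = 180 → write 4 carry 11
  b×13+11 = 154 → write a carry 9
  6×13+9 = 87 → write 7 carry 5
  4×13+5 = 57 → write 9 carry 3
  1×13+3 = 16 → write 0 carry 1
  remaining carry: 1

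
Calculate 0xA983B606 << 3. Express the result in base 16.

3 bits is not a whole number of base-16 digits; in binary: 10101001100000111011011000000110 << 3 = 10101001100000111011011000000110000.

0x54C1DB030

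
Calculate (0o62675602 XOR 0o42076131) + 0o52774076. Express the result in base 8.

0o73600031

First 0o62675602 XOR 0o42076131 = 0o20603733.
Add column by column in base 8, right to left:
  3+6 = 1 carry 1
  3+7+1 = 3 carry 1
  7+0+1 = 0 carry 1
  3+4+1 = 0 carry 1
  0+7+1 = 0 carry 1
  6+7+1 = 6 carry 1
  0+2+1 = 3
  2+5 = 7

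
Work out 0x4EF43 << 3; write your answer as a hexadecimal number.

0x277A18

3 bits is not a whole number of base-16 digits; in binary: 1001110111101000011 << 3 = 1001110111101000011000.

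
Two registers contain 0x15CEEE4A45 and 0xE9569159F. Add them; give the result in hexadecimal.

Add column by column in base 16, right to left:
  5+F = 4 carry 1
  4+9+1 = E
  A+5 = F
  4+1 = 5
  E+9 = 7 carry 1
  E+6+1 = 5 carry 1
  E+5+1 = 4 carry 1
  C+9+1 = 6 carry 1
  5+E+1 = 4 carry 1
  1+0+1 = 2

0x2464575FE4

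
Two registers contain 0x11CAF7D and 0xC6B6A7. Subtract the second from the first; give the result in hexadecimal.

0x55F8D6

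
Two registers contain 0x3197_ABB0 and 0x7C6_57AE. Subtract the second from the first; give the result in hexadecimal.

Subtract column by column in base 16:
  0-E → 2 (borrow)
  B-A-1 → 0
  B-7 → 4
  A-5 → 5
  7-6 → 1
  9-C → D (borrow)
  1-7-1 → 9 (borrow)
  3-0-1 → 2

0x29D15402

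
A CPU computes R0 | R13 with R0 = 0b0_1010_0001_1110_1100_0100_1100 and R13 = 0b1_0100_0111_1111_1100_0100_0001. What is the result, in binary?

OR bit by bit (1 where either bit is 1):
  0101000011110110001001100
| 1010001111111110001000001
= 1111001111111110001001101

0b1111001111111110001001101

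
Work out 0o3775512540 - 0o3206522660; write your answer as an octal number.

0o566767660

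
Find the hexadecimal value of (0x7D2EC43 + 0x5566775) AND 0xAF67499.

0x8205098

Add column by column in base 16, right to left:
  3+5 = 8
  4+7 = B
  C+7 = 3 carry 1
  E+6+1 = 5 carry 1
  2+6+1 = 9
  D+5 = 2 carry 1
  7+5+1 = D
Sum = 0xD2953B8; now AND with 0xAF67499:
  D&A=8, 2&F=2, 9&6=0, 5&7=5, 3&4=0, B&9=9, 8&9=8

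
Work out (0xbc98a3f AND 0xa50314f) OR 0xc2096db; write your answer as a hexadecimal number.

0xbc98a3f AND 0xa50314f = 0xa40000f.
Then OR with 0xc2096db.

0xe6096df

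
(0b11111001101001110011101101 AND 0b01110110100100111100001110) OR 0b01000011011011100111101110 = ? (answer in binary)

0b11111001101001110011101101 AND 0b01110110100100111100001110 = 0b01110000100000110000001100.
Then OR with 0b01000011011011100111101110.

0b1110011111011110111101110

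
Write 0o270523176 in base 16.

0x2E2A67E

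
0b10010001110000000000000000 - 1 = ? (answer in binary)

The trailing 16 digits are 0, so subtracting 1 borrows through: they become 1 and the next digit up decrements.

0b10010001101111111111111111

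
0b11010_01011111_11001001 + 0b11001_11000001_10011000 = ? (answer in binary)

0b1101000010000101100001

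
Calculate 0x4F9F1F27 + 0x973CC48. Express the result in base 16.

0x5912EB6F

Add column by column in base 16, right to left:
  7+8 = F
  2+4 = 6
  F+C = B carry 1
  1+C+1 = E
  F+3 = 2 carry 1
  9+7+1 = 1 carry 1
  F+9+1 = 9 carry 1
  4+0+1 = 5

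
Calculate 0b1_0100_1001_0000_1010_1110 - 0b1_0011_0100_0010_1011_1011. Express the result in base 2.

Subtract column by column in base 2:
  0-1 → 1 (borrow)
  1-1-1 → 1 (borrow)
  1-0-1 → 0
  1-1 → 0
  0-1 → 1 (borrow)
  1-1-1 → 1 (borrow)
  0-0-1 → 1 (borrow)
  1-1-1 → 1 (borrow)
  0-0-1 → 1 (borrow)
  0-1-1 → 0 (borrow)
  0-0-1 → 1 (borrow)
  0-0-1 → 1 (borrow)
  1-0-1 → 0
  0-0 → 0
  0-1 → 1 (borrow)
  1-0-1 → 0
  0-1 → 1 (borrow)
  0-1-1 → 0 (borrow)
  1-0-1 → 0
  0-0 → 0
  1-1 → 0

0b10100110111110011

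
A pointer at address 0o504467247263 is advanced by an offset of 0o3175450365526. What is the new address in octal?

Add column by column in base 8, right to left:
  3+6 = 1 carry 1
  6+2+1 = 1 carry 1
  2+5+1 = 0 carry 1
  7+5+1 = 5 carry 1
  4+6+1 = 3 carry 1
  2+3+1 = 6
  7+0 = 7
  6+5 = 3 carry 1
  4+4+1 = 1 carry 1
  4+5+1 = 2 carry 1
  0+7+1 = 0 carry 1
  5+1+1 = 7
  0+3 = 3

0o3702137635011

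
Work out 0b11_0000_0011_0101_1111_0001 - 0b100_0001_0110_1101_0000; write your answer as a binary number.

0b1011000001111100100001

Subtract column by column in base 2:
  1-0 → 1
  0-0 → 0
  0-0 → 0
  0-0 → 0
  1-1 → 0
  1-0 → 1
  1-1 → 0
  1-1 → 0
  1-0 → 1
  0-1 → 1 (borrow)
  1-1-1 → 1 (borrow)
  0-0-1 → 1 (borrow)
  1-1-1 → 1 (borrow)
  1-0-1 → 0
  0-0 → 0
  0-0 → 0
  0-0 → 0
  0-0 → 0
  0-1 → 1 (borrow)
  0-0-1 → 1 (borrow)
  1-0-1 → 0
  1-0 → 1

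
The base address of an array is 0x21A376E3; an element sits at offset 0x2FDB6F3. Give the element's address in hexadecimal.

Add column by column in base 16, right to left:
  3+3 = 6
  E+F = D carry 1
  6+6+1 = D
  7+B = 2 carry 1
  3+D+1 = 1 carry 1
  A+F+1 = A carry 1
  1+2+1 = 4
  2+0 = 2

0x24A12DD6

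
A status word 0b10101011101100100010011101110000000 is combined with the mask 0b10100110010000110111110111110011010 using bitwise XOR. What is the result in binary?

0b00001101111100010101101010000011010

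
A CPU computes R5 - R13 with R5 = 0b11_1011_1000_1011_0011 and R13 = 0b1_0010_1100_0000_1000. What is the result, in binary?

0b101000110010101011

Subtract column by column in base 2:
  1-0 → 1
  1-0 → 1
  0-0 → 0
  0-1 → 1 (borrow)
  1-0-1 → 0
  1-0 → 1
  0-0 → 0
  1-0 → 1
  0-0 → 0
  0-0 → 0
  0-1 → 1 (borrow)
  1-1-1 → 1 (borrow)
  1-0-1 → 0
  1-1 → 0
  0-0 → 0
  1-0 → 1
  1-1 → 0
  1-0 → 1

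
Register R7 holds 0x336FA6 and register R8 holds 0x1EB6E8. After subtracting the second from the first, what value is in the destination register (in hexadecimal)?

0x14B8BE

Subtract column by column in base 16:
  6-8 → E (borrow)
  A-E-1 → B (borrow)
  F-6-1 → 8
  6-B → B (borrow)
  3-E-1 → 4 (borrow)
  3-1-1 → 1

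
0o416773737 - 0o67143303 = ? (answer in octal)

0o327630434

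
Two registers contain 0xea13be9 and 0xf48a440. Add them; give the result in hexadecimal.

0x1de9e029

Add column by column in base 16, right to left:
  9+0 = 9
  e+4 = 2 carry 1
  b+4+1 = 0 carry 1
  3+a+1 = e
  1+8 = 9
  a+4 = e
  e+f = d carry 1
  final carry 1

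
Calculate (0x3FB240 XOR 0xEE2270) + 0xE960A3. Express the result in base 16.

0x1BAF0D3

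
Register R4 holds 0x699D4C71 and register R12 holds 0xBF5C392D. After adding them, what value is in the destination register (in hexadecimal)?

0x128F9859E

Add column by column in base 16, right to left:
  1+D = E
  7+2 = 9
  C+9 = 5 carry 1
  4+3+1 = 8
  D+C = 9 carry 1
  9+5+1 = F
  9+F = 8 carry 1
  6+B+1 = 2 carry 1
  final carry 1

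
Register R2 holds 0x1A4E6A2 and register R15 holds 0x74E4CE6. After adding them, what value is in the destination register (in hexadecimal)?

0x8F33388

Add column by column in base 16, right to left:
  2+6 = 8
  A+E = 8 carry 1
  6+C+1 = 3 carry 1
  E+4+1 = 3 carry 1
  4+E+1 = 3 carry 1
  A+4+1 = F
  1+7 = 8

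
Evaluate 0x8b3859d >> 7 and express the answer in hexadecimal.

7 bits is not a whole number of base-16 digits; in binary: 1000101100111000010110011101 >> 7 = 100010110011100001011.

0x11670b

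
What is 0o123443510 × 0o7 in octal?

Multiply each base-8 digit by 7, carrying:
  0×7 = 0 → write 0
  1×7 = 7 → write 7
  5×7 = 35 → write 3 carry 4
  3×7+4 = 25 → write 1 carry 3
  4×7+3 = 31 → write 7 carry 3
  4×7+3 = 31 → write 7 carry 3
  3×7+3 = 24 → write 0 carry 3
  2×7+3 = 17 → write 1 carry 2
  1×7+2 = 9 → write 1 carry 1
  remaining carry: 1

0o1110771370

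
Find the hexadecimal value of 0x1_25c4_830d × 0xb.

0xc9f71a18f

Multiply each base-16 digit by 11, carrying:
  d×11 = 143 → write f carry 8
  0×11+8 = 8 → write 8
  3×11 = 33 → write 1 carry 2
  8×11+2 = 90 → write a carry 5
  4×11+5 = 49 → write 1 carry 3
  c×11+3 = 135 → write 7 carry 8
  5×11+8 = 63 → write f carry 3
  2×11+3 = 25 → write 9 carry 1
  1×11+1 = 12 → write c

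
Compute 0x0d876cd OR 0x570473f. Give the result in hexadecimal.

OR each hex digit independently (no carries):
  0|5=5, d|7=f, 8|0=8, 7|4=7, 6|7=7, c|3=f, d|f=f

0x5f877ff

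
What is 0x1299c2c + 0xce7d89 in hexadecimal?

Add column by column in base 16, right to left:
  c+9 = 5 carry 1
  2+8+1 = b
  c+d = 9 carry 1
  9+7+1 = 1 carry 1
  9+e+1 = 8 carry 1
  2+c+1 = f
  1+0 = 1

0x1f819b5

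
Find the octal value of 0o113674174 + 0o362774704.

0o476671100

Add column by column in base 8, right to left:
  4+4 = 0 carry 1
  7+0+1 = 0 carry 1
  1+7+1 = 1 carry 1
  4+4+1 = 1 carry 1
  7+7+1 = 7 carry 1
  6+7+1 = 6 carry 1
  3+2+1 = 6
  1+6 = 7
  1+3 = 4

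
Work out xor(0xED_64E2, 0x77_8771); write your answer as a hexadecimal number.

0x9AE393

XOR each hex digit independently (no carries):
  E^7=9, D^7=A, 6^8=E, 4^7=3, E^7=9, 2^1=3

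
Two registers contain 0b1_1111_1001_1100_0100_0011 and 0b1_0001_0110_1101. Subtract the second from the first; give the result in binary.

0b111111000101011010110

Subtract column by column in base 2:
  1-1 → 0
  1-0 → 1
  0-1 → 1 (borrow)
  0-1-1 → 0 (borrow)
  0-0-1 → 1 (borrow)
  0-1-1 → 0 (borrow)
  1-1-1 → 1 (borrow)
  0-0-1 → 1 (borrow)
  0-1-1 → 0 (borrow)
  0-0-1 → 1 (borrow)
  1-0-1 → 0
  1-0 → 1
  1-1 → 0
  0-0 → 0
  0-0 → 0
  1-0 → 1
  1-0 → 1
  1-0 → 1
  1-0 → 1
  1-0 → 1
  1-0 → 1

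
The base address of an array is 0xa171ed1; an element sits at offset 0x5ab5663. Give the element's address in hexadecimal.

0xfc27534

Add column by column in base 16, right to left:
  1+3 = 4
  d+6 = 3 carry 1
  e+6+1 = 5 carry 1
  1+5+1 = 7
  7+b = 2 carry 1
  1+a+1 = c
  a+5 = f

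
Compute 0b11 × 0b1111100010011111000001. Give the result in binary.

0b101110100111011101000011

Multiply each base-2 digit by 3, carrying:
  1×3 = 3 → write 1 carry 1
  0×3+1 = 1 → write 1
  0×3 = 0 → write 0
  0×3 = 0 → write 0
  0×3 = 0 → write 0
  0×3 = 0 → write 0
  1×3 = 3 → write 1 carry 1
  1×3+1 = 4 → write 0 carry 2
  1×3+2 = 5 → write 1 carry 2
  1×3+2 = 5 → write 1 carry 2
  1×3+2 = 5 → write 1 carry 2
  0×3+2 = 2 → write 0 carry 1
  0×3+1 = 1 → write 1
  1×3 = 3 → write 1 carry 1
  0×3+1 = 1 → write 1
  0×3 = 0 → write 0
  0×3 = 0 → write 0
  1×3 = 3 → write 1 carry 1
  1×3+1 = 4 → write 0 carry 2
  1×3+2 = 5 → write 1 carry 2
  1×3+2 = 5 → write 1 carry 2
  1×3+2 = 5 → write 1 carry 2
  remaining carry: 10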